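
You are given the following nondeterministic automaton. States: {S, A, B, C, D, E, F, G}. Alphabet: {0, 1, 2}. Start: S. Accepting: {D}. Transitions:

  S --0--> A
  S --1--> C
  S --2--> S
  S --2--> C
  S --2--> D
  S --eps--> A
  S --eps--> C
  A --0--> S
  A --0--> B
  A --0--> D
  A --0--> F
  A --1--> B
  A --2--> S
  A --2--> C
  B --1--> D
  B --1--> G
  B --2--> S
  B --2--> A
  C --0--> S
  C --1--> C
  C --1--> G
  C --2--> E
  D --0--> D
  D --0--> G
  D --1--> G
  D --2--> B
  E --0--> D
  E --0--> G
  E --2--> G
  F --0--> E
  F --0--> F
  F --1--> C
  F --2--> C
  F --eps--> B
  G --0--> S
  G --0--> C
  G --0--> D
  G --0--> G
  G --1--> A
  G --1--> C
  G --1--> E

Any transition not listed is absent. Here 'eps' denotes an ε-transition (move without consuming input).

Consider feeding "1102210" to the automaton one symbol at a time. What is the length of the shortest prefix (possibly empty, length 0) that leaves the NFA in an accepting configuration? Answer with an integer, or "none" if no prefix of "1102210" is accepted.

2

Start: ε-closure({S}) = {S, A, C}.
Read '1': S→{C}, A→{B}, C→{C, G}; now {B, C, G}.
Read '1': B→{D, G}, C→{C, G}, G→{A, C, E}; now {A, C, D, E, G}.
None of the earlier sets intersect F, but {A, C, D, E, G} does.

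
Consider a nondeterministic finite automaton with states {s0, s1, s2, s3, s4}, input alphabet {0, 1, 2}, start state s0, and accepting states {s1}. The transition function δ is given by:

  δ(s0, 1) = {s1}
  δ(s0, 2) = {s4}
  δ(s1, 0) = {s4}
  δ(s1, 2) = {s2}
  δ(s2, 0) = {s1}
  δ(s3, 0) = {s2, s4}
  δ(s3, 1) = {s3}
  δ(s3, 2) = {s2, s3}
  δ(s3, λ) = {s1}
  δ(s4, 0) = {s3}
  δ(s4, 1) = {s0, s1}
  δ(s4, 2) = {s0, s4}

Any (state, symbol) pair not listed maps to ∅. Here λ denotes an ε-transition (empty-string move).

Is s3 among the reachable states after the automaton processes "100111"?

Start in {s0}.
Read '1': {s0} → {s1}.
Read '0': {s1} → {s4}.
Read '0': {s4} → {s1, s3}.
Read '1': {s1, s3} → {s1, s3}.
Read '1': {s1, s3} → {s1, s3}.
Read '1': {s1, s3} → {s1, s3}.
State s3 is in {s1, s3}.

Yes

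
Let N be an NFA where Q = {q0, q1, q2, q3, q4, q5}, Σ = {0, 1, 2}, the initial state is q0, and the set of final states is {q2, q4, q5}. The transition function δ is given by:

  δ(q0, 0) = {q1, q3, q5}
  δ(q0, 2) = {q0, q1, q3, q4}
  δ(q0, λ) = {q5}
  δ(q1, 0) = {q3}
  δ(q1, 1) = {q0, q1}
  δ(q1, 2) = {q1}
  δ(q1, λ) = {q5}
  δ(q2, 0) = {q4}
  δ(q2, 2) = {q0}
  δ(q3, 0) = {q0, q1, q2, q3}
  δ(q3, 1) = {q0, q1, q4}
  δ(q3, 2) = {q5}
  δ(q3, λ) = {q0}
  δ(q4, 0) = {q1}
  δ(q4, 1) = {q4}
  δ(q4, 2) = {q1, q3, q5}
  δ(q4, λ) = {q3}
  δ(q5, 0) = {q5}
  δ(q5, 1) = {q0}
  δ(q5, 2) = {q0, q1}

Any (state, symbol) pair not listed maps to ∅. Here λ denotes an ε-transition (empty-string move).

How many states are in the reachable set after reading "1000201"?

5

Start: ε-closure({q0}) = {q0, q5}.
Read '1': {q0, q5} → {q0, q5}.
Read '0': {q0, q5} → {q0, q1, q3, q5}.
Read '0': {q0, q1, q3, q5} → {q0, q1, q2, q3, q5}.
Read '0': {q0, q1, q2, q3, q5} → {q0, q1, q2, q3, q4, q5}.
Read '2': {q0, q1, q2, q3, q4, q5} → {q0, q1, q3, q4, q5}.
Read '0': {q0, q1, q3, q4, q5} → {q0, q1, q2, q3, q5}.
Read '1': {q0, q1, q2, q3, q5} → {q0, q1, q3, q4, q5}.
That set has 5 states.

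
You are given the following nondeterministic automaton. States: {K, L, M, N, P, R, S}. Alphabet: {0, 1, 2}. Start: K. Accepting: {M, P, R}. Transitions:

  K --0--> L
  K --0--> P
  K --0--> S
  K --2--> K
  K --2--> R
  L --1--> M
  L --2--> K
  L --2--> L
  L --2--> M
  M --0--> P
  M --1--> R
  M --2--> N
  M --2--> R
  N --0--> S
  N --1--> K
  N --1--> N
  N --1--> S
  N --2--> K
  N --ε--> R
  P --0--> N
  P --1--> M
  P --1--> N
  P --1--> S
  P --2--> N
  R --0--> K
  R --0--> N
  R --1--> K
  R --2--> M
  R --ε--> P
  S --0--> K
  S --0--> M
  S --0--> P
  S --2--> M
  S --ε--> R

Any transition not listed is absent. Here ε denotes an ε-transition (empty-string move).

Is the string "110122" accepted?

No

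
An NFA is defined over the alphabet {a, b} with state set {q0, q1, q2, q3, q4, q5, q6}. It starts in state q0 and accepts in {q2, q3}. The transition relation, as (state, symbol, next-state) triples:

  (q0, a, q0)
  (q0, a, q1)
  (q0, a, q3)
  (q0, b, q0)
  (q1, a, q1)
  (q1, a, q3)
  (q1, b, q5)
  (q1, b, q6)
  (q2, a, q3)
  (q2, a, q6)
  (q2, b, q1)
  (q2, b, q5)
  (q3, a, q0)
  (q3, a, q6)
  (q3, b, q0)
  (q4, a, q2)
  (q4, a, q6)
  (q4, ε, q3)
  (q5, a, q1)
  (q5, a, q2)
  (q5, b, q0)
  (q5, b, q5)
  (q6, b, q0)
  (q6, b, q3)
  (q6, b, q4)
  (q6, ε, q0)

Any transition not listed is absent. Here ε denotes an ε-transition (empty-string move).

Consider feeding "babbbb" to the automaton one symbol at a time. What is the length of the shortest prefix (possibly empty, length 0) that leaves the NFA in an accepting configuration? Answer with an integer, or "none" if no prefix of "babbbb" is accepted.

Start in {q0}.
Read 'b': q0→{q0}; now {q0}.
Read 'a': q0→{q0, q1, q3}; now {q0, q1, q3}.
None of the earlier sets intersect F, but {q0, q1, q3} does.

2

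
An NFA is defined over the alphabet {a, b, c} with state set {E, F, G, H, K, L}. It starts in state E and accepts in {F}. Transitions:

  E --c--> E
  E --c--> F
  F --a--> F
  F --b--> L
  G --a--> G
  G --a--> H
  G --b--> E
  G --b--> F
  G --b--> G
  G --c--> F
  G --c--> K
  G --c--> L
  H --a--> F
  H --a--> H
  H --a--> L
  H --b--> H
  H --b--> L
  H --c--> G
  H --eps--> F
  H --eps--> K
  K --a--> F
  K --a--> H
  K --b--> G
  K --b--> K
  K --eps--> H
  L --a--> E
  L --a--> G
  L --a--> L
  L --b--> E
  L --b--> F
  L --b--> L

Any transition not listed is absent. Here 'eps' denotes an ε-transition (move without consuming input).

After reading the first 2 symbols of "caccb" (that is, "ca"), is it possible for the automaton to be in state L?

No

Start in {E}.
Read 'c': {E} → {E, F}.
Read 'a': {E, F} → {F}.
State L is not in {F}.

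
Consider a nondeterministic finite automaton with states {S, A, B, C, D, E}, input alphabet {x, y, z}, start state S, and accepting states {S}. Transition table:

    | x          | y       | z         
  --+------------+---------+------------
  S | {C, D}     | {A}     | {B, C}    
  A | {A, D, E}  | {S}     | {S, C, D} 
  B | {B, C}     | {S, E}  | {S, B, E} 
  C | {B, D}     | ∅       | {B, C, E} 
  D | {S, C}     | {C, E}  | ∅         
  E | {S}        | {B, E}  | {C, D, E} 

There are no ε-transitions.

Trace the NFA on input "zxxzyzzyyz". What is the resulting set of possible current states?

{S, B, C, D, E}

Start in {S}.
Read 'z': {S} → {B, C}.
Read 'x': {B, C} → {B, C, D}.
Read 'x': {B, C, D} → {S, B, C, D}.
Read 'z': {S, B, C, D} → {S, B, C, E}.
Read 'y': {S, B, C, E} → {S, A, B, E}.
Read 'z': {S, A, B, E} → {S, B, C, D, E}.
Read 'z': {S, B, C, D, E} → {S, B, C, D, E}.
Read 'y': {S, B, C, D, E} → {S, A, B, C, E}.
Read 'y': {S, A, B, C, E} → {S, A, B, E}.
Read 'z': {S, A, B, E} → {S, B, C, D, E}.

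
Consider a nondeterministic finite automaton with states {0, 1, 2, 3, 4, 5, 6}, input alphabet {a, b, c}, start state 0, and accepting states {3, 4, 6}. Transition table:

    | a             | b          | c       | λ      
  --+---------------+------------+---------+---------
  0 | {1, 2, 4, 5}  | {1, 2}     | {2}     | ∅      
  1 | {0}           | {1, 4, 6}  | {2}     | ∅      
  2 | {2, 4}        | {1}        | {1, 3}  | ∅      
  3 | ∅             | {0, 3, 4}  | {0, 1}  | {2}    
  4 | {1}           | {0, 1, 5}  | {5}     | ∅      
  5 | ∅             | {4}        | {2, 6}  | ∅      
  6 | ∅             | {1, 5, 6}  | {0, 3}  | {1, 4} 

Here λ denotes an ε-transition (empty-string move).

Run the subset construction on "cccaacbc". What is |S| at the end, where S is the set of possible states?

7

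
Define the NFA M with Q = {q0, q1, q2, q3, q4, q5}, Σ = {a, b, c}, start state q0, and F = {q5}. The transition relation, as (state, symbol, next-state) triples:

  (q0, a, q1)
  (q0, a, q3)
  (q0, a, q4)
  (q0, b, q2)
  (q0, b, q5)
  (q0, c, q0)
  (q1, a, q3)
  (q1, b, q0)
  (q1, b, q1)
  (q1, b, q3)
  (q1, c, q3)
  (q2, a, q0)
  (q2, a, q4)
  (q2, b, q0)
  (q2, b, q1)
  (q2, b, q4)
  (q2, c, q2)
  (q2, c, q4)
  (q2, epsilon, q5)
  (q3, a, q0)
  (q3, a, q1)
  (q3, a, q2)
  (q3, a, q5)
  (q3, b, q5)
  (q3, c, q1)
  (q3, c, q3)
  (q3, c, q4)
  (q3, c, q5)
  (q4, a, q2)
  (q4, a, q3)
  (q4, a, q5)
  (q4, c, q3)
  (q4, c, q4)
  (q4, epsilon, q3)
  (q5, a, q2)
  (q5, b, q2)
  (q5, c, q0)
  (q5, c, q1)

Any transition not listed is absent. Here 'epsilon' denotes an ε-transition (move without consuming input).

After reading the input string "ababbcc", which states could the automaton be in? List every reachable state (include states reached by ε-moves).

{q0, q1, q2, q3, q4, q5}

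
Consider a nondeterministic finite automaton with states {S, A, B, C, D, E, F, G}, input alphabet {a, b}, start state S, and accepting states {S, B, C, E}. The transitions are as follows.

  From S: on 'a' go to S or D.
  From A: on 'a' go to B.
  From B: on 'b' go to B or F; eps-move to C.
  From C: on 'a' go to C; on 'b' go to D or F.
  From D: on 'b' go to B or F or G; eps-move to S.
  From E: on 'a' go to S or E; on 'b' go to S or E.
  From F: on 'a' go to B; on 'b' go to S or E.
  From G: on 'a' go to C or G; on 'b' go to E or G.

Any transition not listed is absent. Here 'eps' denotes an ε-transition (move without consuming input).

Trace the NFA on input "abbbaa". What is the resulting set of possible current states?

{S, C, D, E, G}

Start in {S}.
Read 'a': S→{S, D}; now {S, D}.
Read 'b': S→∅, D→{B, F, G}; union {B, F, G}; ε-closure = {B, C, F, G}.
Read 'b': B→{B, F}, C→{D, F}, F→{S, E}, G→{E, G}; union {S, B, D, E, F, G}; ε-closure = {S, B, C, D, E, F, G}.
Read 'b': S→∅, B→{B, F}, C→{D, F}, D→{B, F, G}, E→{S, E}, F→{S, E}, G→{E, G}; union {S, B, D, E, F, G}; ε-closure = {S, B, C, D, E, F, G}.
Read 'a': S→{S, D}, B→∅, C→{C}, D→∅, E→{S, E}, F→{B}, G→{C, G}; now {S, B, C, D, E, G}.
Read 'a': S→{S, D}, B→∅, C→{C}, D→∅, E→{S, E}, G→{C, G}; now {S, C, D, E, G}.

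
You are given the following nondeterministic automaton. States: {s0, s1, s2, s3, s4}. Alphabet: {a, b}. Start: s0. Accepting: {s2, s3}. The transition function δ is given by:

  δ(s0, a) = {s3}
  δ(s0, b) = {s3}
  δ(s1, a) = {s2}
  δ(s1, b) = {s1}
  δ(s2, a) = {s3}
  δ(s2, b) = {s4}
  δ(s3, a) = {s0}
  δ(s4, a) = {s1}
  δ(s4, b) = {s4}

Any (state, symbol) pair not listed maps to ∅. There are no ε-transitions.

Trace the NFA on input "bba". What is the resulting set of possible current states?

Start in {s0}.
Read 'b': {s0} → {s3}.
Read 'b': {s3} → ∅.
The set is empty and remains empty for the remaining 1 symbol.

∅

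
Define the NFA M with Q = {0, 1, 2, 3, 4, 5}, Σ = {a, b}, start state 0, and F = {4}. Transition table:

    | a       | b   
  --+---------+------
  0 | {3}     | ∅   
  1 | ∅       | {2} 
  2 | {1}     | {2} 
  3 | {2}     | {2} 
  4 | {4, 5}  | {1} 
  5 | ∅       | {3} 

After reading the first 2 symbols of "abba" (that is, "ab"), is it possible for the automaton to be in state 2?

Yes

Start in {0}.
Read 'a': 0→{3}; now {3}.
Read 'b': 3→{2}; now {2}.
State 2 is in {2}.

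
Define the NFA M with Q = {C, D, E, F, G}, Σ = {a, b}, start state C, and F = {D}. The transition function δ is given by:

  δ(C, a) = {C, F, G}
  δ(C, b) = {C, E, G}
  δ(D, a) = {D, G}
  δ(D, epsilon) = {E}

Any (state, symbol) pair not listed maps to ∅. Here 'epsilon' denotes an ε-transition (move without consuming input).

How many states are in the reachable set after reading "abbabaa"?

3

Start in {C}.
Read 'a': {C} → {C, F, G}.
Read 'b': {C, F, G} → {C, E, G}.
Read 'b': {C, E, G} → {C, E, G}.
Read 'a': {C, E, G} → {C, F, G}.
Read 'b': {C, F, G} → {C, E, G}.
Read 'a': {C, E, G} → {C, F, G}.
Read 'a': {C, F, G} → {C, F, G}.
That set has 3 states.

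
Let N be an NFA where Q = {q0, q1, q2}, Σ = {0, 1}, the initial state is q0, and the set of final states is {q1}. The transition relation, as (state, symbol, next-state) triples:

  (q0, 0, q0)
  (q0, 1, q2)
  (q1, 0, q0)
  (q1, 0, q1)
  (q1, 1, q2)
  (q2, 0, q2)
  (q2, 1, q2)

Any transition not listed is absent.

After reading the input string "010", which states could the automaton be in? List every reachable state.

{q2}

Start in {q0}.
Read '0': {q0} → {q0}.
Read '1': {q0} → {q2}.
Read '0': {q2} → {q2}.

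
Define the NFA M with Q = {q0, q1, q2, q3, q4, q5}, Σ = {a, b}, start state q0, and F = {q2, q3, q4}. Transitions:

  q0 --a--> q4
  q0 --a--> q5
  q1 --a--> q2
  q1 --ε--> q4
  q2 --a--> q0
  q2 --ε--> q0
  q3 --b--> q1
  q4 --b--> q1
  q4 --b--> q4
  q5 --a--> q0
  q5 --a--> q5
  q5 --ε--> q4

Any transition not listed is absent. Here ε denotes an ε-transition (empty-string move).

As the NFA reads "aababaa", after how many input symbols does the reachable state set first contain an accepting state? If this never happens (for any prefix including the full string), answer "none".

1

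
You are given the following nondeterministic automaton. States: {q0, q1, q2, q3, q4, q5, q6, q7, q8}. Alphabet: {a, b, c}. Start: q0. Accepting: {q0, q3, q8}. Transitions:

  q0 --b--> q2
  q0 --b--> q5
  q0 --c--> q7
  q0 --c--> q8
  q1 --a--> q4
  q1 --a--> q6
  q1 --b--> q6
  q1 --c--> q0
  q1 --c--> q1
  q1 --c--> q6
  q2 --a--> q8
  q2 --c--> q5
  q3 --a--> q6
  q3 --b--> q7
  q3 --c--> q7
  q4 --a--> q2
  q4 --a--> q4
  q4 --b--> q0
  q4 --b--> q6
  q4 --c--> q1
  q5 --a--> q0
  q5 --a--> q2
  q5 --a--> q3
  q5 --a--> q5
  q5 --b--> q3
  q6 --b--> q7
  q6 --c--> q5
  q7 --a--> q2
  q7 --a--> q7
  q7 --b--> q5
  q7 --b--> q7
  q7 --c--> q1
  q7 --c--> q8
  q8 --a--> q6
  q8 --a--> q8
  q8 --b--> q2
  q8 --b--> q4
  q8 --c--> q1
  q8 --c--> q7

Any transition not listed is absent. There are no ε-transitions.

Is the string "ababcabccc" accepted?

Start in {q0}.
Read 'a': q0→∅; now ∅.
The set is empty and remains empty for the remaining 9 symbols.
The final set ∅ contains no accepting state.

No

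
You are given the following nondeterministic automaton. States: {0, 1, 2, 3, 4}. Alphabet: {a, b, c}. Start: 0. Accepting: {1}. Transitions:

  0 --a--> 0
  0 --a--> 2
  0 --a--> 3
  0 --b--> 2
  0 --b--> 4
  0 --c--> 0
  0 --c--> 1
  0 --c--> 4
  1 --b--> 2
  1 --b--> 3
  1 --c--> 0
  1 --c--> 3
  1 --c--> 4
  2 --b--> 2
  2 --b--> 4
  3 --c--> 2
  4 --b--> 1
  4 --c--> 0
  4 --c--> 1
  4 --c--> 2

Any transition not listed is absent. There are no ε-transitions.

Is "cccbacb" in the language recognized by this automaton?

No

Start in {0}.
Read 'c': {0} → {0, 1, 4}.
Read 'c': {0, 1, 4} → {0, 1, 2, 3, 4}.
Read 'c': {0, 1, 2, 3, 4} → {0, 1, 2, 3, 4}.
Read 'b': {0, 1, 2, 3, 4} → {1, 2, 3, 4}.
Read 'a': {1, 2, 3, 4} → ∅.
The set is empty and remains empty for the remaining 2 symbols.
The final set ∅ contains no accepting state.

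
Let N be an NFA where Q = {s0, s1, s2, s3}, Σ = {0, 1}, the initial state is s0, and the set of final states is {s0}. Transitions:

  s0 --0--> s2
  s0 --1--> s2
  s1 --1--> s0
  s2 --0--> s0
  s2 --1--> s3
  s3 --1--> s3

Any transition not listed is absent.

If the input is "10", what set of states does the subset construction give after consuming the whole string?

Start in {s0}.
Read '1': {s0} → {s2}.
Read '0': {s2} → {s0}.

{s0}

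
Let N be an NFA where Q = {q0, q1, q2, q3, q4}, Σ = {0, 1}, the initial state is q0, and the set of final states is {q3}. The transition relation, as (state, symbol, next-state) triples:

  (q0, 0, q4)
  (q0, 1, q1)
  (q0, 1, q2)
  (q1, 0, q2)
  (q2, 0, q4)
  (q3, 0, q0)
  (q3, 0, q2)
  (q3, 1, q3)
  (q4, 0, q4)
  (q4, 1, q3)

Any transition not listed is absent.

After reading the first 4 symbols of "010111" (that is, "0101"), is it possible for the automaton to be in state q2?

Start in {q0}.
Read '0': {q0} → {q4}.
Read '1': {q4} → {q3}.
Read '0': {q3} → {q0, q2}.
Read '1': {q0, q2} → {q1, q2}.
State q2 is in {q1, q2}.

Yes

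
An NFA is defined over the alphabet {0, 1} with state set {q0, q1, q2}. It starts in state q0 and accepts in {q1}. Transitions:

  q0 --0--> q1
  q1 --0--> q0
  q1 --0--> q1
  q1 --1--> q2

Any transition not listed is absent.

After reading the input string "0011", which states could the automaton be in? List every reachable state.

Start in {q0}.
Read '0': q0→{q1}; now {q1}.
Read '0': q1→{q0, q1}; now {q0, q1}.
Read '1': q0→∅, q1→{q2}; now {q2}.
Read '1': q2→∅; now ∅.

∅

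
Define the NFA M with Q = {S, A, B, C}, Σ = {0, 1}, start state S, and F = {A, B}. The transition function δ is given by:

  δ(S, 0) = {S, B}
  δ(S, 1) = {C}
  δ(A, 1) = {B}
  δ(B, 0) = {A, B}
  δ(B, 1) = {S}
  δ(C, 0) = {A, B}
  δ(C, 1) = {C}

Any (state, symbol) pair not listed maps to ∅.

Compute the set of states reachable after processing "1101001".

{S, B, C}

Start in {S}.
Read '1': S→{C}; now {C}.
Read '1': C→{C}; now {C}.
Read '0': C→{A, B}; now {A, B}.
Read '1': A→{B}, B→{S}; now {S, B}.
Read '0': S→{S, B}, B→{A, B}; now {S, A, B}.
Read '0': S→{S, B}, A→∅, B→{A, B}; now {S, A, B}.
Read '1': S→{C}, A→{B}, B→{S}; now {S, B, C}.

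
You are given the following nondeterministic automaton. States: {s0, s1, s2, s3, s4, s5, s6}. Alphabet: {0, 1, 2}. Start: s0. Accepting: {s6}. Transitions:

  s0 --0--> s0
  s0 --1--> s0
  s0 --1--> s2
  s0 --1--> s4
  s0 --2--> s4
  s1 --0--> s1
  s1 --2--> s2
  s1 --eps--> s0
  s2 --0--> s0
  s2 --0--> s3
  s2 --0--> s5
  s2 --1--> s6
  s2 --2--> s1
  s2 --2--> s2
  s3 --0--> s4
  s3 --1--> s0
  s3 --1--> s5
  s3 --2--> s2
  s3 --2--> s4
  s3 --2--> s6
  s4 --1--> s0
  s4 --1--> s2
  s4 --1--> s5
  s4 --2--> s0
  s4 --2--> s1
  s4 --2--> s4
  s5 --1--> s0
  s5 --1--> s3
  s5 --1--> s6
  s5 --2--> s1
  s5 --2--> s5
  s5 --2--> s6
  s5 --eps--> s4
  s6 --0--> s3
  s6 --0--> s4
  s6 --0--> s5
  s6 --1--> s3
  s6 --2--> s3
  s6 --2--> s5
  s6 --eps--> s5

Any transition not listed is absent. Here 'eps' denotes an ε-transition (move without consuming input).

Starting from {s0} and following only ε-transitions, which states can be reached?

{s0}

Begin with {s0}.
No ε-moves leave this set, so the closure equals the set itself.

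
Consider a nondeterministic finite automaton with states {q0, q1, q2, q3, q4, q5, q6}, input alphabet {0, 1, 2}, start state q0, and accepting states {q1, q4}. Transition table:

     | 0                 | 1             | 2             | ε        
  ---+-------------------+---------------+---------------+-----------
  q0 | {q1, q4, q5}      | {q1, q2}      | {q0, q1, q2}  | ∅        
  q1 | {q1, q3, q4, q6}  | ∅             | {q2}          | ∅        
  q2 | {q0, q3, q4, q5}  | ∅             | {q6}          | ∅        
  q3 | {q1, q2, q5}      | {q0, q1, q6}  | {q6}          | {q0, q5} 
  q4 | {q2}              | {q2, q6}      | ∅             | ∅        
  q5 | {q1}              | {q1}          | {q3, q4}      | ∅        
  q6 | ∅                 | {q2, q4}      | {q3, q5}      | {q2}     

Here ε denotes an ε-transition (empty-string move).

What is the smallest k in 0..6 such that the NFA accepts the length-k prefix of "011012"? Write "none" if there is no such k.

1

Start in {q0}.
Read '0': {q0} → {q1, q4, q5}.
None of the earlier sets intersect F, but {q1, q4, q5} does.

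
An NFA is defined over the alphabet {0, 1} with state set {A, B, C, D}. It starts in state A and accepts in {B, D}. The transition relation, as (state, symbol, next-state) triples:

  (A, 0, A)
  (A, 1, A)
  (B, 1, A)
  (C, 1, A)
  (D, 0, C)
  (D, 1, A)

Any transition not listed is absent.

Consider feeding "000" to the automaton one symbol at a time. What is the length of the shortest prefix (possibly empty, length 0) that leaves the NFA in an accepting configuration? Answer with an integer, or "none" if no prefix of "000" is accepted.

Start in {A}.
Read '0': {A} → {A}.
Read '0': {A} → {A}.
Read '0': {A} → {A}.
No reachable set along the way intersects F.

none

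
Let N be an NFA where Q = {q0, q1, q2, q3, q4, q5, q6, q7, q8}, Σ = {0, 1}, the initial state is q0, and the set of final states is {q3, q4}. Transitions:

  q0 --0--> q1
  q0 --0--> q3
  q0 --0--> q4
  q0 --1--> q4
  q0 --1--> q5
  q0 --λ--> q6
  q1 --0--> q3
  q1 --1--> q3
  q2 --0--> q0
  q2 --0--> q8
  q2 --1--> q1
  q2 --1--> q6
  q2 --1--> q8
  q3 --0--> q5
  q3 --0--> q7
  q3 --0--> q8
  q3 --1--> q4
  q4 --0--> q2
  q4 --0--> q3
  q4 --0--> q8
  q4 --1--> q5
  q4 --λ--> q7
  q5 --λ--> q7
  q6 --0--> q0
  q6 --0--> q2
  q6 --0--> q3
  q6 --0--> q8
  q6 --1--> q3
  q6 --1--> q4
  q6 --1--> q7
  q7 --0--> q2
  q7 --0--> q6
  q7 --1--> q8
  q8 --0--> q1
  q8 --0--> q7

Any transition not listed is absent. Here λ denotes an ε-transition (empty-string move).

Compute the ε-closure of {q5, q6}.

Begin with {q5, q6}.
ε-move q5 → q7; add q7.

{q5, q6, q7}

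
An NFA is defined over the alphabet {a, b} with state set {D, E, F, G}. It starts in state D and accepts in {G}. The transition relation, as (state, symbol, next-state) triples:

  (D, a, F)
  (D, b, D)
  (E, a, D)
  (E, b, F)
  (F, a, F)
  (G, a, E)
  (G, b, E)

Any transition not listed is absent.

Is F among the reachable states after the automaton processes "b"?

No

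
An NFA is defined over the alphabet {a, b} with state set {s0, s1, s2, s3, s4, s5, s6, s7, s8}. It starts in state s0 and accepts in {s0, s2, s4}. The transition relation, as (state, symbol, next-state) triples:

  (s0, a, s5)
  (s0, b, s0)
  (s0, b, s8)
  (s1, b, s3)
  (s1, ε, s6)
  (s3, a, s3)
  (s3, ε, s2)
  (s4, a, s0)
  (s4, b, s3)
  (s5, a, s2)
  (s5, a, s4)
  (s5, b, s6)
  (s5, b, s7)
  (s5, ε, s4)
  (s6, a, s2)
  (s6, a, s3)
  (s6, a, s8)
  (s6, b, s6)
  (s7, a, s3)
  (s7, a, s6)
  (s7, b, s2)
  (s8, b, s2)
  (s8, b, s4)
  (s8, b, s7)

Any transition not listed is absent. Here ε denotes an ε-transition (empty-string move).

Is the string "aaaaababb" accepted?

Yes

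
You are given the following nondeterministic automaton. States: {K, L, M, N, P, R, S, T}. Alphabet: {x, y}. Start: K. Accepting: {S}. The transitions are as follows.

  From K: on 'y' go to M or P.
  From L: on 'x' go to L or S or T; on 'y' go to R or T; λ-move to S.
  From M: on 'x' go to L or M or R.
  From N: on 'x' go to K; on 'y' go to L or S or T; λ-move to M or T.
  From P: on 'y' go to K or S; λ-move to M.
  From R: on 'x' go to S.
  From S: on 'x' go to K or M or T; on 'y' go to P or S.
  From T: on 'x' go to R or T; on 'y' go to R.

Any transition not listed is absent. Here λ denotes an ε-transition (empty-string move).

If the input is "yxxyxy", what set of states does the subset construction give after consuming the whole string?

{M, P, R, S, T}

Start in {K}.
Read 'y': K→{M, P}; now {M, P}.
Read 'x': M→{L, M, R}, P→∅; union {L, M, R}; ε-closure = {L, M, R, S}.
Read 'x': L→{L, S, T}, M→{L, M, R}, R→{S}, S→{K, M, T}; now {K, L, M, R, S, T}.
Read 'y': K→{M, P}, L→{R, T}, M→∅, R→∅, S→{P, S}, T→{R}; now {M, P, R, S, T}.
Read 'x': M→{L, M, R}, P→∅, R→{S}, S→{K, M, T}, T→{R, T}; now {K, L, M, R, S, T}.
Read 'y': K→{M, P}, L→{R, T}, M→∅, R→∅, S→{P, S}, T→{R}; now {M, P, R, S, T}.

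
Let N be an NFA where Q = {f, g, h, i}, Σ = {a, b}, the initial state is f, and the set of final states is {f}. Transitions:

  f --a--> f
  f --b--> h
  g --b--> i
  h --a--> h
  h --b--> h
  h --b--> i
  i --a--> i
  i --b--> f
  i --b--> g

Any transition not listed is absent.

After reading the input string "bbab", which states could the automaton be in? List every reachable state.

Start in {f}.
Read 'b': f→{h}; now {h}.
Read 'b': h→{h, i}; now {h, i}.
Read 'a': h→{h}, i→{i}; now {h, i}.
Read 'b': h→{h, i}, i→{f, g}; now {f, g, h, i}.

{f, g, h, i}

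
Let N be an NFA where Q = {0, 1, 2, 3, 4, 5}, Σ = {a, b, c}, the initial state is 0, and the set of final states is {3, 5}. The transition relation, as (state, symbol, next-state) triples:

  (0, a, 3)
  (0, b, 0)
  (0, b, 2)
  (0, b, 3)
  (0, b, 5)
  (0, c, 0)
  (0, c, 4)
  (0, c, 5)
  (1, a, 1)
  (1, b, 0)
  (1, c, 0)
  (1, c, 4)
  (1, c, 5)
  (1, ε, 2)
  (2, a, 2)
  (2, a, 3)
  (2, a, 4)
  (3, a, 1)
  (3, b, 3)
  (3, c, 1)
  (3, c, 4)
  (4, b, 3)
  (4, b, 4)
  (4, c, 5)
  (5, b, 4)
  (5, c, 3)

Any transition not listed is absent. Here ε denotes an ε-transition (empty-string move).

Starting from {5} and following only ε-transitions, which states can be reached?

Begin with {5}.
No ε-moves leave this set, so the closure equals the set itself.

{5}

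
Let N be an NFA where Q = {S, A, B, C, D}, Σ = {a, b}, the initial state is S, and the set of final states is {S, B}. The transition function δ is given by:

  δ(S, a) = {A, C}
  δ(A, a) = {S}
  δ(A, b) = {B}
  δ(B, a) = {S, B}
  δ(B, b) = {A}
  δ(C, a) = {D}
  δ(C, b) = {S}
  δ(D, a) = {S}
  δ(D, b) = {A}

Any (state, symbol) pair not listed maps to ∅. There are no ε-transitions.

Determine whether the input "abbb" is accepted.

Start in {S}.
Read 'a': S→{A, C}; now {A, C}.
Read 'b': A→{B}, C→{S}; now {S, B}.
Read 'b': S→∅, B→{A}; now {A}.
Read 'b': A→{B}; now {B}.
The final set {B} contains the accepting state B.

Yes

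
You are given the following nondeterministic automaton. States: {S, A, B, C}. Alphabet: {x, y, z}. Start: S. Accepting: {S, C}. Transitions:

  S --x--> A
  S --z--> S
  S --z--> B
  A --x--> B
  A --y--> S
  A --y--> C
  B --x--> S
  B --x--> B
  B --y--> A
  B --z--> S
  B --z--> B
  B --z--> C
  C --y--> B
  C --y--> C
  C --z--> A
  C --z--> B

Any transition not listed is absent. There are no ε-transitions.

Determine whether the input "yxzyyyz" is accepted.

No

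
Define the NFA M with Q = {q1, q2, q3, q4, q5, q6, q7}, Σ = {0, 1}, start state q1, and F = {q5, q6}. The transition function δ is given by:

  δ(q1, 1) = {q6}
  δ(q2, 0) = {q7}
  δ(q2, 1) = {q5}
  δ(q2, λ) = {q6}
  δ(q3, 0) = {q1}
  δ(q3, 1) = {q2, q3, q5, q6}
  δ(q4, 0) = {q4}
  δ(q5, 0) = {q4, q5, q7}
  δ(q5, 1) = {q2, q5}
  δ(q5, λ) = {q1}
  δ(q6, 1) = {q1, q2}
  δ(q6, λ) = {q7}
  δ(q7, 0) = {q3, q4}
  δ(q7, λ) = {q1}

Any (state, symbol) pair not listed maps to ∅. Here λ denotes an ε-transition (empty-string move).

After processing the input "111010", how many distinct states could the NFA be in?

5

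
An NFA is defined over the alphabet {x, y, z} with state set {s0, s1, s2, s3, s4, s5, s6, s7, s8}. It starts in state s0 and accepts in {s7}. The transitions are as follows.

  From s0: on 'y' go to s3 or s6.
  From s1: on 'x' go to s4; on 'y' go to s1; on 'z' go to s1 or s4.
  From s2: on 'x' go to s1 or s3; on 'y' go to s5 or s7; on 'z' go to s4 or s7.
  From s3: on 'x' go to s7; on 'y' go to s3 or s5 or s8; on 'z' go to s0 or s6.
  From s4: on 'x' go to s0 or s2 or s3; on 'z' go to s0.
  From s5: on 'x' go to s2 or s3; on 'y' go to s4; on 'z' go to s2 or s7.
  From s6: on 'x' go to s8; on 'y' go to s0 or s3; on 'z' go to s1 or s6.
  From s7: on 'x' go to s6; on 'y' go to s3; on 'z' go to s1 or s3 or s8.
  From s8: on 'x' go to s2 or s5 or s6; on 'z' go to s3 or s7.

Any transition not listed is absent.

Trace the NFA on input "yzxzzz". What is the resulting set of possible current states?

{s0, s1, s3, s4, s6, s7}

Start in {s0}.
Read 'y': {s0} → {s3, s6}.
Read 'z': {s3, s6} → {s0, s1, s6}.
Read 'x': {s0, s1, s6} → {s4, s8}.
Read 'z': {s4, s8} → {s0, s3, s7}.
Read 'z': {s0, s3, s7} → {s0, s1, s3, s6, s8}.
Read 'z': {s0, s1, s3, s6, s8} → {s0, s1, s3, s4, s6, s7}.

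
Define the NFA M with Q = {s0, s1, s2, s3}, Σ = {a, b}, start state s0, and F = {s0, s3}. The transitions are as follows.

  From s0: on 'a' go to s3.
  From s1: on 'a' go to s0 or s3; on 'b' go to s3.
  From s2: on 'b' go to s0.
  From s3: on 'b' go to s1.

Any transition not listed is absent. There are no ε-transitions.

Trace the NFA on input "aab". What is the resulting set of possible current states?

Start in {s0}.
Read 'a': {s0} → {s3}.
Read 'a': {s3} → ∅.
The set is empty and remains empty for the remaining 1 symbol.

∅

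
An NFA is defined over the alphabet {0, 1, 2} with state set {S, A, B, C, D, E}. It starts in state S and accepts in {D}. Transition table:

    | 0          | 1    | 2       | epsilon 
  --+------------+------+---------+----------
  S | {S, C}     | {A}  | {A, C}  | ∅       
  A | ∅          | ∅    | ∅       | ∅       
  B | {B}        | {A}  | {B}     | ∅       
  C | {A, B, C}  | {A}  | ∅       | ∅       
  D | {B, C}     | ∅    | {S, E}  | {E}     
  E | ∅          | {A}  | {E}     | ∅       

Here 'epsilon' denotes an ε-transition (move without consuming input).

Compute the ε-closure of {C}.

{C}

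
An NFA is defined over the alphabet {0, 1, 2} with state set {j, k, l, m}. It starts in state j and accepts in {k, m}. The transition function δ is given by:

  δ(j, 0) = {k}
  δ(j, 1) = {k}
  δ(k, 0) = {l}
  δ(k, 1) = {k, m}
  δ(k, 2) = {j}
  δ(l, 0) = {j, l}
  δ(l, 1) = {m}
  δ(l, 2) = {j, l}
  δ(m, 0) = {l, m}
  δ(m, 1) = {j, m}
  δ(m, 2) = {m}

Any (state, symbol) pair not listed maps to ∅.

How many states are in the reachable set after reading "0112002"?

3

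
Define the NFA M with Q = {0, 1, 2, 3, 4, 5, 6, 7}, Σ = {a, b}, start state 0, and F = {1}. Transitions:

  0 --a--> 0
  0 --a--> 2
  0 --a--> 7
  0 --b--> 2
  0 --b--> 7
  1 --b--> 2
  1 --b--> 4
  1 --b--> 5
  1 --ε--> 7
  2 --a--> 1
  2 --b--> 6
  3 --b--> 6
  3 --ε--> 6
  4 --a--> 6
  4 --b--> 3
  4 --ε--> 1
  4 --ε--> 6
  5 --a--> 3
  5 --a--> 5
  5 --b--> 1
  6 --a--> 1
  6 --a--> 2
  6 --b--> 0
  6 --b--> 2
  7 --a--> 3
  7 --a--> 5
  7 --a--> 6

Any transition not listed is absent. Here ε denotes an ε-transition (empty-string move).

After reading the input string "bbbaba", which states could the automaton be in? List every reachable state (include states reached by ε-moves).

Start in {0}.
Read 'b': {0} → {2, 7}.
Read 'b': {2, 7} → {6}.
Read 'b': {6} → {0, 2}.
Read 'a': {0, 2} → {0, 1, 2, 7}.
Read 'b': {0, 1, 2, 7} → {1, 2, 4, 5, 6, 7}.
Read 'a': {1, 2, 4, 5, 6, 7} → {1, 2, 3, 5, 6, 7}.

{1, 2, 3, 5, 6, 7}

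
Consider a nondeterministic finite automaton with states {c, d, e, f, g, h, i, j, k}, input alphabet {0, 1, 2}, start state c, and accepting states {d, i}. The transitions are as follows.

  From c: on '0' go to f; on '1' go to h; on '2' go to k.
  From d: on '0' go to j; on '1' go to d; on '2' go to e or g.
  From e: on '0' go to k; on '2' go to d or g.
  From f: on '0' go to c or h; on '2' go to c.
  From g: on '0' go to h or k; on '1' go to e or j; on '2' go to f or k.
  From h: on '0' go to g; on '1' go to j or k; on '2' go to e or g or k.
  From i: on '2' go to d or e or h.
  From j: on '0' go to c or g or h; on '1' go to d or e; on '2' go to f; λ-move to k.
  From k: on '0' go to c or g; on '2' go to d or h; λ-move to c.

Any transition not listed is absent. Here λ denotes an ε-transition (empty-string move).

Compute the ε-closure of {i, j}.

{c, i, j, k}

Begin with {i, j}.
ε-move j → k; add k.
ε-move k → c; add c.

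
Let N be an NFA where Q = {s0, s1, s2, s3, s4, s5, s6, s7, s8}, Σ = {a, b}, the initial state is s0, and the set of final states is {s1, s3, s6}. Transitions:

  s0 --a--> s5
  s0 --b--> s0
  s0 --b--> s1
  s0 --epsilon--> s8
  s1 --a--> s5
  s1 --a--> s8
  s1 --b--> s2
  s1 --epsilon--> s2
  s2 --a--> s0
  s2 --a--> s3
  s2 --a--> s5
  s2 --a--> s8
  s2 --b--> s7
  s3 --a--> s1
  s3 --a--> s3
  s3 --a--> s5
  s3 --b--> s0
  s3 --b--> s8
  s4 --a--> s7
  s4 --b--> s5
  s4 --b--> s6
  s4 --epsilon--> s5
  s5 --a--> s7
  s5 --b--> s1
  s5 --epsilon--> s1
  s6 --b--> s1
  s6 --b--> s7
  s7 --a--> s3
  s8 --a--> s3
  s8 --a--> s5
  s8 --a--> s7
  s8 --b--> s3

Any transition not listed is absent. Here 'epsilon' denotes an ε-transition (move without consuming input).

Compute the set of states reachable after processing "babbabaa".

{s0, s1, s2, s3, s5, s7, s8}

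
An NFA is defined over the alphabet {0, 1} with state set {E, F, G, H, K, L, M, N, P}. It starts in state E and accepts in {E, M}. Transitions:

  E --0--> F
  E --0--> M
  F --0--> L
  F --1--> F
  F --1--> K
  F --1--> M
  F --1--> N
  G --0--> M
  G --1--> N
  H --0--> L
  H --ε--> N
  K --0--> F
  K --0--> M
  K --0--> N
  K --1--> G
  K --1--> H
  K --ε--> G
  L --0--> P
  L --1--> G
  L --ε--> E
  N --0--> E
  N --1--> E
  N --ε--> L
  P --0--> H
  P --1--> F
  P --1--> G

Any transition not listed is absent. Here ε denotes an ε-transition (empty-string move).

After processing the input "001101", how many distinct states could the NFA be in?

7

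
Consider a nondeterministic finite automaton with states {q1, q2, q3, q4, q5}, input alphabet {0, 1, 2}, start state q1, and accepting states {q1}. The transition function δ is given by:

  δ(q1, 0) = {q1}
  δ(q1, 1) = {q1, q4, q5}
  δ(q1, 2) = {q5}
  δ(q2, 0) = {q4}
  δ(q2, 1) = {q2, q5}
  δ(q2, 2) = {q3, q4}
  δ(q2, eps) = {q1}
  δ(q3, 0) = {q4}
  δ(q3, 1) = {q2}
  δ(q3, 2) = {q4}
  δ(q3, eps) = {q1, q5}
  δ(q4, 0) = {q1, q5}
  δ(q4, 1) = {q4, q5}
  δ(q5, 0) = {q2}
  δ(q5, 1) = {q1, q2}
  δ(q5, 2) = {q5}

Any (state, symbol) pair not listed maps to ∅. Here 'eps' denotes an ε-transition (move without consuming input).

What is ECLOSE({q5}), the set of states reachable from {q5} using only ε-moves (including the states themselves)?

{q5}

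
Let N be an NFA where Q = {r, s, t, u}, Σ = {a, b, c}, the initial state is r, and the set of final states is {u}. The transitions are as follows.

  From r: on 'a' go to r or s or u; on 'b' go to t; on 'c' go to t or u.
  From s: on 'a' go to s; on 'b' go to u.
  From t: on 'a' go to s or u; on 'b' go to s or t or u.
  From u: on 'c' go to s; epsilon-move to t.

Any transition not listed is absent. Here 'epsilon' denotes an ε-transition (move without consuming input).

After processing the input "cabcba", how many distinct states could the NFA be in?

Start in {r}.
Read 'c': {r} → {t, u}.
Read 'a': {t, u} → {s, t, u}.
Read 'b': {s, t, u} → {s, t, u}.
Read 'c': {s, t, u} → {s}.
Read 'b': {s} → {t, u}.
Read 'a': {t, u} → {s, t, u}.
That set has 3 states.

3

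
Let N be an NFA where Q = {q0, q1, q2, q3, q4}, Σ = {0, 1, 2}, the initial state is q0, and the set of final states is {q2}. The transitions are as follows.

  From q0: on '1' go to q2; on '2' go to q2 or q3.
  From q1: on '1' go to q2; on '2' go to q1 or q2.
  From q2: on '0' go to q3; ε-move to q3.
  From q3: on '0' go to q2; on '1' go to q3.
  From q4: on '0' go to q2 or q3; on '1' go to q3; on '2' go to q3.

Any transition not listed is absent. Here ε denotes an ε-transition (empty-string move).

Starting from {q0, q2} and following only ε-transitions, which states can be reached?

Begin with {q0, q2}.
ε-move q2 → q3; add q3.

{q0, q2, q3}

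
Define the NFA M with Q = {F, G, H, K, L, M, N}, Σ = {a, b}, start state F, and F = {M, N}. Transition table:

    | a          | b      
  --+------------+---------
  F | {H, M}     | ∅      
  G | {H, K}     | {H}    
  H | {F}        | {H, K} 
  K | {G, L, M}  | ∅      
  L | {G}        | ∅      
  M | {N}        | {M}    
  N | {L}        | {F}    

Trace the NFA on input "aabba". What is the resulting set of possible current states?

Start in {F}.
Read 'a': {F} → {H, M}.
Read 'a': {H, M} → {F, N}.
Read 'b': {F, N} → {F}.
Read 'b': {F} → ∅.
The set is empty and remains empty for the remaining 1 symbol.

∅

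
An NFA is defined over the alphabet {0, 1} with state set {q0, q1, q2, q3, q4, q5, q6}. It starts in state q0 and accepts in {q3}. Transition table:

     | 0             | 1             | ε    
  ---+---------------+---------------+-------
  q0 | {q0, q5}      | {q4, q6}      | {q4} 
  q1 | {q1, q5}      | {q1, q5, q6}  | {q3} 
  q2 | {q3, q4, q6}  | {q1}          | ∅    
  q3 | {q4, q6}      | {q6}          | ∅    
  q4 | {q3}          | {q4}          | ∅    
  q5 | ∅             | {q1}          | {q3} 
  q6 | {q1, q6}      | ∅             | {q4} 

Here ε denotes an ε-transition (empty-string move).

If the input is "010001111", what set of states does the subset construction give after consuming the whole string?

{q1, q3, q4, q5, q6}

Start: ε-closure({q0}) = {q0, q4}.
Read '0': q0→{q0, q5}, q4→{q3}; union {q0, q3, q5}; ε-closure = {q0, q3, q4, q5}.
Read '1': q0→{q4, q6}, q3→{q6}, q4→{q4}, q5→{q1}; union {q1, q4, q6}; ε-closure = {q1, q3, q4, q6}.
Read '0': q1→{q1, q5}, q3→{q4, q6}, q4→{q3}, q6→{q1, q6}; now {q1, q3, q4, q5, q6}.
Read '0': q1→{q1, q5}, q3→{q4, q6}, q4→{q3}, q5→∅, q6→{q1, q6}; now {q1, q3, q4, q5, q6}.
Read '0': q1→{q1, q5}, q3→{q4, q6}, q4→{q3}, q5→∅, q6→{q1, q6}; now {q1, q3, q4, q5, q6}.
Read '1': q1→{q1, q5, q6}, q3→{q6}, q4→{q4}, q5→{q1}, q6→∅; union {q1, q4, q5, q6}; ε-closure = {q1, q3, q4, q5, q6}.
Read '1': q1→{q1, q5, q6}, q3→{q6}, q4→{q4}, q5→{q1}, q6→∅; union {q1, q4, q5, q6}; ε-closure = {q1, q3, q4, q5, q6}.
Read '1': q1→{q1, q5, q6}, q3→{q6}, q4→{q4}, q5→{q1}, q6→∅; union {q1, q4, q5, q6}; ε-closure = {q1, q3, q4, q5, q6}.
Read '1': q1→{q1, q5, q6}, q3→{q6}, q4→{q4}, q5→{q1}, q6→∅; union {q1, q4, q5, q6}; ε-closure = {q1, q3, q4, q5, q6}.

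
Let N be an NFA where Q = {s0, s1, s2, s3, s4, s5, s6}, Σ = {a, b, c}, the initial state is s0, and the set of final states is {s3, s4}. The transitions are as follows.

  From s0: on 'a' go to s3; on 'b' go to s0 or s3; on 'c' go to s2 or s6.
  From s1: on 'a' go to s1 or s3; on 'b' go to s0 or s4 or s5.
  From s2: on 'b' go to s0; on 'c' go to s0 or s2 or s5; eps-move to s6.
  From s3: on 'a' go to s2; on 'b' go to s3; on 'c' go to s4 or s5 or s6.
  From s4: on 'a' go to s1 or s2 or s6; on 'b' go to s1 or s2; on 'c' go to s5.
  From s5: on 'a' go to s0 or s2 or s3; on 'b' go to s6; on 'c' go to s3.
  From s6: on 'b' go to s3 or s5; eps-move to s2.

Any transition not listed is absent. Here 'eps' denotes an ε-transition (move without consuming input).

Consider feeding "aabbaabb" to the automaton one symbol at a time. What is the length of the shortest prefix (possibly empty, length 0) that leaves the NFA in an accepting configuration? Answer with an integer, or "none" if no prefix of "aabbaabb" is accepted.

1

Start in {s0}.
Read 'a': {s0} → {s3}.
None of the earlier sets intersect F, but {s3} does.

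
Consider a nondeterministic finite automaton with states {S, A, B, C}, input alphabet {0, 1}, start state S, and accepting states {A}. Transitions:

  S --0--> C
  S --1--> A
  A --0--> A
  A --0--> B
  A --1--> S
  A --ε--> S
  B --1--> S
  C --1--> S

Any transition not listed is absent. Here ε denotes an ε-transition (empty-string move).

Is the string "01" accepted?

Start in {S}.
Read '0': {S} → {C}.
Read '1': {C} → {S}.
The final set {S} contains no accepting state.

No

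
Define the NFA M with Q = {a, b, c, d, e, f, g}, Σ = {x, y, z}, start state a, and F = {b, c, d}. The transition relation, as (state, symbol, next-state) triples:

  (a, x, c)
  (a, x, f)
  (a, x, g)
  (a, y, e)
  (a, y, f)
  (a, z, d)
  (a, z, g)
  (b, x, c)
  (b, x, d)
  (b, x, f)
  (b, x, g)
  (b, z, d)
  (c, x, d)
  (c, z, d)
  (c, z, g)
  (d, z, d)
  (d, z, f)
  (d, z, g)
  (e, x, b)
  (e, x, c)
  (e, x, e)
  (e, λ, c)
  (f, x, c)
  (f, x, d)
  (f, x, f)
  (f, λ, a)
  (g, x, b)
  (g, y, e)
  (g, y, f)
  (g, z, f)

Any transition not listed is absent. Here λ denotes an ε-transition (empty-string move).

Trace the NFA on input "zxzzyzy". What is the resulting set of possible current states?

{a, c, e, f}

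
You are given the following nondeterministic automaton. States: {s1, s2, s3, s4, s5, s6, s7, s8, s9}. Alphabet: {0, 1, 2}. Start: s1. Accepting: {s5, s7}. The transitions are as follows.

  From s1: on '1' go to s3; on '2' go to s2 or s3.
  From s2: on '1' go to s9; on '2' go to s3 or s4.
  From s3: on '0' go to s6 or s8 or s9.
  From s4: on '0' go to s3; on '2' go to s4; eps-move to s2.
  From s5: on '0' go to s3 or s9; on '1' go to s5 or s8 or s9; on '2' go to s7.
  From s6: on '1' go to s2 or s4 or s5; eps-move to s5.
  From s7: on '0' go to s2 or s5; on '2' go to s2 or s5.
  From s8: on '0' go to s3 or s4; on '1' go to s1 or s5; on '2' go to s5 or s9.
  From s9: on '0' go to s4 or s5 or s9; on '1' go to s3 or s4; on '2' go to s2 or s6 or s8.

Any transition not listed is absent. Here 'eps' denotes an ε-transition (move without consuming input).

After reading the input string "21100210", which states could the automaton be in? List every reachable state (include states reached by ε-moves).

Start in {s1}.
Read '2': {s1} → {s2, s3}.
Read '1': {s2, s3} → {s9}.
Read '1': {s9} → {s2, s3, s4}.
Read '0': {s2, s3, s4} → {s3, s5, s6, s8, s9}.
Read '0': {s3, s5, s6, s8, s9} → {s2, s3, s4, s5, s6, s8, s9}.
Read '2': {s2, s3, s4, s5, s6, s8, s9} → {s2, s3, s4, s5, s6, s7, s8, s9}.
Read '1': {s2, s3, s4, s5, s6, s7, s8, s9} → {s1, s2, s3, s4, s5, s8, s9}.
Read '0': {s1, s2, s3, s4, s5, s8, s9} → {s2, s3, s4, s5, s6, s8, s9}.

{s2, s3, s4, s5, s6, s8, s9}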